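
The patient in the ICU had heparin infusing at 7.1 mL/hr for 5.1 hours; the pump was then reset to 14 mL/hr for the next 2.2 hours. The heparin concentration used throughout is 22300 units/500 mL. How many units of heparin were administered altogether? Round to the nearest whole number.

Concentration = 22300 units ÷ 500 mL = 44.6 units/mL
Stage 1: 7.1 mL/hr × 5.1 hr = 36.21 mL → 36.21 mL × 44.6 units/mL = 1614.966 units
Stage 2: 14 mL/hr × 2.2 hr = 30.8 mL → 30.8 mL × 44.6 units/mL = 1373.68 units
Total = 1614.966 + 1373.68 = 2988.646 units

2989 units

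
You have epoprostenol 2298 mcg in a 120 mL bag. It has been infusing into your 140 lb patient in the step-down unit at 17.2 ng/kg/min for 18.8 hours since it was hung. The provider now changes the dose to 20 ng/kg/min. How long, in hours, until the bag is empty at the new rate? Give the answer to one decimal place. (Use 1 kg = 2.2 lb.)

Initial rate:
Weight = 140 lb ÷ 2.2 lb/kg = 63.63636 kg
Dose = 17.2 ng/kg/min × 63.63636 kg = 1094.545 ng/min
1094.545 ng/min × 60 min/hr = 65672.73 ng/hr
Concentration = 2298 mcg ÷ 120 mL = 19.15 mcg/mL = 19150 ng/mL
Rate = 65672.73 ng/hr ÷ 19150 ng/mL = 3.429385 mL/hr
Volume infused so far = 3.429385 mL/hr × 18.8 hr = 64.47244 mL
Volume remaining = 120 − 64.47244 = 55.52756 mL
New rate:
Dose = 20 ng/kg/min × 63.63636 kg = 1272.727 ng/min
1272.727 ng/min × 60 min/hr = 76363.64 ng/hr
Rate = 76363.64 ng/hr ÷ 19150 ng/mL = 3.987657 mL/hr
Time remaining = 55.52756 mL ÷ 3.987657 mL/hr = 13.92486 hr

13.9 hours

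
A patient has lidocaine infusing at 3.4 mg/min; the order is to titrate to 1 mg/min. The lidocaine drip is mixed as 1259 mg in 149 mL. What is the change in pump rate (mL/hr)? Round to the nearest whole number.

At the current dose:
3.4 mg/min × 60 min/hr = 204 mg/hr
Concentration = 1259 mg ÷ 149 mL = 8.449664 mg/mL
Rate = 204 mg/hr ÷ 8.449664 mg/mL = 24.14297 mL/hr
At the new dose:
1 mg/min × 60 min/hr = 60 mg/hr
Rate = 60 mg/hr ÷ 8.449664 mg/mL = 7.100874 mL/hr
Change = 7.100874 − 24.14297 = -17.0421 mL/hr → 17.0421 mL/hr decrease

17 mL/hr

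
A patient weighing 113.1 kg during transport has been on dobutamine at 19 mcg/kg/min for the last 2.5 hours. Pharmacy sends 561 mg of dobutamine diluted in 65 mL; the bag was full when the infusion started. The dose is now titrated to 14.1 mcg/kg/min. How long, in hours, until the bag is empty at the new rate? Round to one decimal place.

2.5 hours

Initial rate:
Dose = 19 mcg/kg/min × 113.1 kg = 2148.9 mcg/min
2148.9 mcg/min × 60 min/hr = 128934 mcg/hr
Concentration = 561 mg ÷ 65 mL = 8.630769 mg/mL = 8630.769 mcg/mL
Rate = 128934 mcg/hr ÷ 8630.769 mcg/mL = 14.93888 mL/hr
Volume infused so far = 14.93888 mL/hr × 2.5 hr = 37.34719 mL
Volume remaining = 65 − 37.34719 = 27.65281 mL
New rate:
Dose = 14.1 mcg/kg/min × 113.1 kg = 1594.71 mcg/min
1594.71 mcg/min × 60 min/hr = 95682.6 mcg/hr
Rate = 95682.6 mcg/hr ÷ 8630.769 mcg/mL = 11.08622 mL/hr
Time remaining = 27.65281 mL ÷ 11.08622 mL/hr = 2.494341 hr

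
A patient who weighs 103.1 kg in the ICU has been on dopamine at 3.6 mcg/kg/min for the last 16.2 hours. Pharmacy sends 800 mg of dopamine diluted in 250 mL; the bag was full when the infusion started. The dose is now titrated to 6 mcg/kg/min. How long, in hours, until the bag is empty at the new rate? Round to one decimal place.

Initial rate:
Dose = 3.6 mcg/kg/min × 103.1 kg = 371.16 mcg/min
371.16 mcg/min × 60 min/hr = 22269.6 mcg/hr
Concentration = 800 mg ÷ 250 mL = 3.2 mg/mL = 3200 mcg/mL
Rate = 22269.6 mcg/hr ÷ 3200 mcg/mL = 6.95925 mL/hr
Volume infused so far = 6.95925 mL/hr × 16.2 hr = 112.7398 mL
Volume remaining = 250 − 112.7398 = 137.2602 mL
New rate:
Dose = 6 mcg/kg/min × 103.1 kg = 618.6 mcg/min
618.6 mcg/min × 60 min/hr = 37116 mcg/hr
Rate = 37116 mcg/hr ÷ 3200 mcg/mL = 11.59875 mL/hr
Time remaining = 137.2602 mL ÷ 11.59875 mL/hr = 11.83405 hr

11.8 hours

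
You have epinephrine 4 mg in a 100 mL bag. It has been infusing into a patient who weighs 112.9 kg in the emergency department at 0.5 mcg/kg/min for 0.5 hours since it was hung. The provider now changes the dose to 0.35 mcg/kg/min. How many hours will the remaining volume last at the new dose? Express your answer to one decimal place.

Initial rate:
Dose = 0.5 mcg/kg/min × 112.9 kg = 56.45 mcg/min
56.45 mcg/min × 60 min/hr = 3387 mcg/hr
Concentration = 4 mg ÷ 100 mL = 0.04 mg/mL = 40 mcg/mL
Rate = 3387 mcg/hr ÷ 40 mcg/mL = 84.675 mL/hr
Volume infused so far = 84.675 mL/hr × 0.5 hr = 42.3375 mL
Volume remaining = 100 − 42.3375 = 57.6625 mL
New rate:
Dose = 0.35 mcg/kg/min × 112.9 kg = 39.515 mcg/min
39.515 mcg/min × 60 min/hr = 2370.9 mcg/hr
Rate = 2370.9 mcg/hr ÷ 40 mcg/mL = 59.2725 mL/hr
Time remaining = 57.6625 mL ÷ 59.2725 mL/hr = 0.9728373 hr

1.0 hours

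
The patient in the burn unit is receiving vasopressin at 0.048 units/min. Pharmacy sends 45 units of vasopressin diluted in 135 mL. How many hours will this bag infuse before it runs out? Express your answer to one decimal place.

15.6 hours

0.048 units/min × 60 min/hr = 2.88 units/hr
Concentration = 45 units ÷ 135 mL = 0.3333333 units/mL
Rate = 2.88 units/hr ÷ 0.3333333 units/mL = 8.64 mL/hr
Duration = 135 mL ÷ 8.64 mL/hr = 15.625 hr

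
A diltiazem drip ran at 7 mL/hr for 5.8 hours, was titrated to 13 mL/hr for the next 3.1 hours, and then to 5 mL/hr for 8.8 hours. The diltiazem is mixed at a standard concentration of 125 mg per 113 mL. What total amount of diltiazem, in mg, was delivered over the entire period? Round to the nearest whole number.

Concentration = 125 mg ÷ 113 mL = 1.106195 mg/mL
Stage 1: 7 mL/hr × 5.8 hr = 40.6 mL → 40.6 mL × 1.106195 mg/mL = 44.9115 mg
Stage 2: 13 mL/hr × 3.1 hr = 40.3 mL → 40.3 mL × 1.106195 mg/mL = 44.57965 mg
Stage 3: 5 mL/hr × 8.8 hr = 44 mL → 44 mL × 1.106195 mg/mL = 48.67257 mg
Total = 44.9115 + 44.57965 + 48.67257 = 138.1637 mg

138 mg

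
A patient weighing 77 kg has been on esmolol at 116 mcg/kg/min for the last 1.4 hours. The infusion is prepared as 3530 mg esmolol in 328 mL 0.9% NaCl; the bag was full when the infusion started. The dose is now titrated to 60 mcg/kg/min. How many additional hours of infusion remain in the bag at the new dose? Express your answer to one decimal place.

10.0 hours

Initial rate:
Dose = 116 mcg/kg/min × 77 kg = 8932 mcg/min
8932 mcg/min × 60 min/hr = 535920 mcg/hr
Concentration = 3530 mg ÷ 328 mL = 10.7622 mg/mL = 10762.2 mcg/mL
Rate = 535920 mcg/hr ÷ 10762.2 mcg/mL = 49.79653 mL/hr
Volume infused so far = 49.79653 mL/hr × 1.4 hr = 69.71515 mL
Volume remaining = 328 − 69.71515 = 258.2849 mL
New rate:
Dose = 60 mcg/kg/min × 77 kg = 4620 mcg/min
4620 mcg/min × 60 min/hr = 277200 mcg/hr
Rate = 277200 mcg/hr ÷ 10762.2 mcg/mL = 25.75683 mL/hr
Time remaining = 258.2849 mL ÷ 25.75683 mL/hr = 10.02782 hr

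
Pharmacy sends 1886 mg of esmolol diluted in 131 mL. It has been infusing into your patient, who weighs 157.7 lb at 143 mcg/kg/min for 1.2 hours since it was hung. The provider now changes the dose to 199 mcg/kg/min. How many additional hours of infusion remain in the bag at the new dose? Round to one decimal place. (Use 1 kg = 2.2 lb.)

Initial rate:
Weight = 157.7 lb ÷ 2.2 lb/kg = 71.68182 kg
Dose = 143 mcg/kg/min × 71.68182 kg = 10250.5 mcg/min
10250.5 mcg/min × 60 min/hr = 615030 mcg/hr
Concentration = 1886 mg ÷ 131 mL = 14.39695 mg/mL = 14396.95 mcg/mL
Rate = 615030 mcg/hr ÷ 14396.95 mcg/mL = 42.71948 mL/hr
Volume infused so far = 42.71948 mL/hr × 1.2 hr = 51.26337 mL
Volume remaining = 131 − 51.26337 = 79.73663 mL
New rate:
Dose = 199 mcg/kg/min × 71.68182 kg = 14264.68 mcg/min
14264.68 mcg/min × 60 min/hr = 855880.9 mcg/hr
Rate = 855880.9 mcg/hr ÷ 14396.95 mcg/mL = 59.44878 mL/hr
Time remaining = 79.73663 mL ÷ 59.44878 mL/hr = 1.341266 hr

1.3 hours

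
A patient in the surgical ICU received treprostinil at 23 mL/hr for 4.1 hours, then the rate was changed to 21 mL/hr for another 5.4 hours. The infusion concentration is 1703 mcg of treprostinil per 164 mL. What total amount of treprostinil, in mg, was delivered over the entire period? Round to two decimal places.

Concentration = 1703 mcg ÷ 164 mL = 10.38415 mcg/mL
Stage 1: 23 mL/hr × 4.1 hr = 94.3 mL → 94.3 mL × 10.38415 mcg/mL = 979.225 mcg
Stage 2: 21 mL/hr × 5.4 hr = 113.4 mL → 113.4 mL × 10.38415 mcg/mL = 1177.562 mcg
Total = 979.225 + 1177.562 = 2156.787 mcg = 2.156787 mg

2.16 mg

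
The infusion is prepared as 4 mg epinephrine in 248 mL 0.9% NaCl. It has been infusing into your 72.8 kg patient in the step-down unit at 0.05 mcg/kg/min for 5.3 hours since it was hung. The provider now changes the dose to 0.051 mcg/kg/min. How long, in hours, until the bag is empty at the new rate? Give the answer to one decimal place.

Initial rate:
Dose = 0.05 mcg/kg/min × 72.8 kg = 3.64 mcg/min
3.64 mcg/min × 60 min/hr = 218.4 mcg/hr
Concentration = 4 mg ÷ 248 mL = 0.01612903 mg/mL = 16.12903 mcg/mL
Rate = 218.4 mcg/hr ÷ 16.12903 mcg/mL = 13.5408 mL/hr
Volume infused so far = 13.5408 mL/hr × 5.3 hr = 71.76624 mL
Volume remaining = 248 − 71.76624 = 176.2338 mL
New rate:
Dose = 0.051 mcg/kg/min × 72.8 kg = 3.7128 mcg/min
3.7128 mcg/min × 60 min/hr = 222.768 mcg/hr
Rate = 222.768 mcg/hr ÷ 16.12903 mcg/mL = 13.81162 mL/hr
Time remaining = 176.2338 mL ÷ 13.81162 mL/hr = 12.75982 hr

12.8 hours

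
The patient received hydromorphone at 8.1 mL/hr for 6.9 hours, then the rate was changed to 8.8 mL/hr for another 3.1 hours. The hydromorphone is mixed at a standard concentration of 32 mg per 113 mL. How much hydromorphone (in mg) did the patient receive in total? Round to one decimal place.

23.6 mg

Concentration = 32 mg ÷ 113 mL = 0.2831858 mg/mL
Stage 1: 8.1 mL/hr × 6.9 hr = 55.89 mL → 55.89 mL × 0.2831858 mg/mL = 15.82726 mg
Stage 2: 8.8 mL/hr × 3.1 hr = 27.28 mL → 27.28 mL × 0.2831858 mg/mL = 7.72531 mg
Total = 15.82726 + 7.72531 = 23.55257 mg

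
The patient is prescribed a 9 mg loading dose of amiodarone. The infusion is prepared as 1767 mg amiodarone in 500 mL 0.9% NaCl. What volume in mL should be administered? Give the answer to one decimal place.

2.5 mL

Concentration = 1767 mg ÷ 500 mL = 3.534 mg/mL
Volume = 9 mg ÷ 3.534 mg/mL = 2.546689 mL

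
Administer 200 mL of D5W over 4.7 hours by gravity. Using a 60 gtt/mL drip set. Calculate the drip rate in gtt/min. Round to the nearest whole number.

200 mL ÷ (4.7 hr × 60 = 282 min) = 0.7092199 mL/min
0.7092199 mL/min × 60 gtt/mL = 42.55319 gtt/min

43 gtt/min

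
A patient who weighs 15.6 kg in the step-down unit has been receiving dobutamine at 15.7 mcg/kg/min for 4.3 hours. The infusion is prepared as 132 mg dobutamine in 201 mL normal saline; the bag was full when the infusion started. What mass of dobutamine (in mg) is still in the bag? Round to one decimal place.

Dose = 15.7 mcg/kg/min × 15.6 kg = 244.92 mcg/min
244.92 mcg/min × 60 min/hr = 14695.2 mcg/hr
Concentration = 132 mg ÷ 201 mL = 0.6567164 mg/mL = 656.7164 mcg/mL
Rate = 14695.2 mcg/hr ÷ 656.7164 mcg/mL = 22.37678 mL/hr
Volume infused = 22.37678 mL/hr × 4.3 hr = 96.22016 mL
Volume remaining = 201 − 96.22016 = 104.7798 mL
Drug remaining = 104.7798 mL × 656.7164 mcg/mL = 68810.64 mcg = 68.81064 mg

68.8 mg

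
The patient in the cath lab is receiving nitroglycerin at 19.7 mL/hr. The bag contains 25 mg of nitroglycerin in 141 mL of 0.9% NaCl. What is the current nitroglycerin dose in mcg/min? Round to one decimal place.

Concentration = 25 mg ÷ 141 mL = 0.177305 mg/mL = 177.305 mcg/mL
Drug rate = 19.7 mL/hr × 177.305 mcg/mL = 3492.908 mcg/hr
3492.908 mcg/hr ÷ 60 min/hr = 58.21513 mcg/min

58.2 mcg/min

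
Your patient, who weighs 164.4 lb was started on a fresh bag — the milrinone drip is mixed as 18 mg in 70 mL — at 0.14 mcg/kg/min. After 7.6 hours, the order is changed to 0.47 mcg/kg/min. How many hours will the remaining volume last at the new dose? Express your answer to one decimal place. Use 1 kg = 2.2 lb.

Initial rate:
Weight = 164.4 lb ÷ 2.2 lb/kg = 74.72727 kg
Dose = 0.14 mcg/kg/min × 74.72727 kg = 10.46182 mcg/min
10.46182 mcg/min × 60 min/hr = 627.7091 mcg/hr
Concentration = 18 mg ÷ 70 mL = 0.2571429 mg/mL = 257.1429 mcg/mL
Rate = 627.7091 mcg/hr ÷ 257.1429 mcg/mL = 2.441091 mL/hr
Volume infused so far = 2.441091 mL/hr × 7.6 hr = 18.55229 mL
Volume remaining = 70 − 18.55229 = 51.44771 mL
New rate:
Dose = 0.47 mcg/kg/min × 74.72727 kg = 35.12182 mcg/min
35.12182 mcg/min × 60 min/hr = 2107.309 mcg/hr
Rate = 2107.309 mcg/hr ÷ 257.1429 mcg/mL = 8.195091 mL/hr
Time remaining = 51.44771 mL ÷ 8.195091 mL/hr = 6.277869 hr

6.3 hours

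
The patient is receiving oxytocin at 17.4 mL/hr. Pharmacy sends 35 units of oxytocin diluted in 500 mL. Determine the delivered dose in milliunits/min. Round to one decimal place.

20.3 milliunits/min

Concentration = 35 units ÷ 500 mL = 0.07 units/mL = 70 milliunits/mL
Drug rate = 17.4 mL/hr × 70 milliunits/mL = 1218 milliunits/hr
1218 milliunits/hr ÷ 60 min/hr = 20.3 milliunits/min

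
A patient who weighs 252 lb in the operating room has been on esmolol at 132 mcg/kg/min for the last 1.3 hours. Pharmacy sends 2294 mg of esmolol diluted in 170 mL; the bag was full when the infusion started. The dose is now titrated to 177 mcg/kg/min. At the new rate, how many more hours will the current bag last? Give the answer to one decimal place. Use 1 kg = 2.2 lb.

Initial rate:
Weight = 252 lb ÷ 2.2 lb/kg = 114.5455 kg
Dose = 132 mcg/kg/min × 114.5455 kg = 15120 mcg/min
15120 mcg/min × 60 min/hr = 907200 mcg/hr
Concentration = 2294 mg ÷ 170 mL = 13.49412 mg/mL = 13494.12 mcg/mL
Rate = 907200 mcg/hr ÷ 13494.12 mcg/mL = 67.22929 mL/hr
Volume infused so far = 67.22929 mL/hr × 1.3 hr = 87.39808 mL
Volume remaining = 170 − 87.39808 = 82.60192 mL
New rate:
Dose = 177 mcg/kg/min × 114.5455 kg = 20274.55 mcg/min
20274.55 mcg/min × 60 min/hr = 1216473 mcg/hr
Rate = 1216473 mcg/hr ÷ 13494.12 mcg/mL = 90.14837 mL/hr
Time remaining = 82.60192 mL ÷ 90.14837 mL/hr = 0.9162885 hr

0.9 hours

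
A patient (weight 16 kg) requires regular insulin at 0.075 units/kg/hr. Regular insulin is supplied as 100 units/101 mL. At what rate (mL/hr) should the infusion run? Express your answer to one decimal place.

Dose = 0.075 units/kg/hr × 16 kg = 1.2 units/hr
Concentration = 100 units ÷ 101 mL = 0.990099 units/mL
Rate = 1.2 units/hr ÷ 0.990099 units/mL = 1.212 mL/hr

1.2 mL/hr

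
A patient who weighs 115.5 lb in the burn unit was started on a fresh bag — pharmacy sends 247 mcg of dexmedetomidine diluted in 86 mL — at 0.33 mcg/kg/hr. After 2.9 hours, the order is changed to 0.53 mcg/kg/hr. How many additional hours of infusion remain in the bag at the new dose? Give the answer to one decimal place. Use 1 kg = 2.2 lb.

7.1 hours

Initial rate:
Weight = 115.5 lb ÷ 2.2 lb/kg = 52.5 kg
Dose = 0.33 mcg/kg/hr × 52.5 kg = 17.325 mcg/hr
Concentration = 247 mcg ÷ 86 mL = 2.872093 mcg/mL
Rate = 17.325 mcg/hr ÷ 2.872093 mcg/mL = 6.032186 mL/hr
Volume infused so far = 6.032186 mL/hr × 2.9 hr = 17.49334 mL
Volume remaining = 86 − 17.49334 = 68.50666 mL
New rate:
Dose = 0.53 mcg/kg/hr × 52.5 kg = 27.825 mcg/hr
Rate = 27.825 mcg/hr ÷ 2.872093 mcg/mL = 9.688057 mL/hr
Time remaining = 68.50666 mL ÷ 9.688057 mL/hr = 7.071249 hr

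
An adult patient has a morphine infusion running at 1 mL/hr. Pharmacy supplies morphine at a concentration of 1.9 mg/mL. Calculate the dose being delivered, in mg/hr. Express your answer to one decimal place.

Drug rate = 1 mL/hr × 1.9 mg/mL = 1.9 mg/hr

1.9 mg/hr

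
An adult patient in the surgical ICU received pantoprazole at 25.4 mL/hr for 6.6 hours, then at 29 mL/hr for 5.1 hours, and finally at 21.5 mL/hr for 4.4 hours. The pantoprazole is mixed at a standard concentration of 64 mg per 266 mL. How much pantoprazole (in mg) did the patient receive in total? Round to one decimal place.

98.7 mg

Concentration = 64 mg ÷ 266 mL = 0.2406015 mg/mL
Stage 1: 25.4 mL/hr × 6.6 hr = 167.64 mL → 167.64 mL × 0.2406015 mg/mL = 40.33444 mg
Stage 2: 29 mL/hr × 5.1 hr = 147.9 mL → 147.9 mL × 0.2406015 mg/mL = 35.58496 mg
Stage 3: 21.5 mL/hr × 4.4 hr = 94.6 mL → 94.6 mL × 0.2406015 mg/mL = 22.7609 mg
Total = 40.33444 + 35.58496 + 22.7609 = 98.6803 mg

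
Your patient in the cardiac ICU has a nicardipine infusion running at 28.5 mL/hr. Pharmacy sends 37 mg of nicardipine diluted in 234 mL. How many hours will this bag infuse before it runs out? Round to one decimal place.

Duration = 234 mL ÷ 28.5 mL/hr = 8.210526 hr

8.2 hours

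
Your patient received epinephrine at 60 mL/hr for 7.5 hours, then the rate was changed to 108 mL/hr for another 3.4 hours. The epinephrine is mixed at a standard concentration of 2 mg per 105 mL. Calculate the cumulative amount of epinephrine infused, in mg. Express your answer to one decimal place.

15.6 mg

Concentration = 2 mg ÷ 105 mL = 0.01904762 mg/mL
Stage 1: 60 mL/hr × 7.5 hr = 450 mL → 450 mL × 0.01904762 mg/mL = 8.571429 mg
Stage 2: 108 mL/hr × 3.4 hr = 367.2 mL → 367.2 mL × 0.01904762 mg/mL = 6.994286 mg
Total = 8.571429 + 6.994286 = 15.56571 mg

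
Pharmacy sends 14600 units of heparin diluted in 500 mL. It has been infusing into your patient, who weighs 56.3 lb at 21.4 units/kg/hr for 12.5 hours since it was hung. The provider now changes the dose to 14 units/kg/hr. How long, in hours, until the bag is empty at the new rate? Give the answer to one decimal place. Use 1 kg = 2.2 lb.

21.6 hours

Initial rate:
Weight = 56.3 lb ÷ 2.2 lb/kg = 25.59091 kg
Dose = 21.4 units/kg/hr × 25.59091 kg = 547.6455 units/hr
Concentration = 14600 units ÷ 500 mL = 29.2 units/mL
Rate = 547.6455 units/hr ÷ 29.2 units/mL = 18.75498 mL/hr
Volume infused so far = 18.75498 mL/hr × 12.5 hr = 234.4373 mL
Volume remaining = 500 − 234.4373 = 265.5627 mL
New rate:
Dose = 14 units/kg/hr × 25.59091 kg = 358.2727 units/hr
Rate = 358.2727 units/hr ÷ 29.2 units/mL = 12.26961 mL/hr
Time remaining = 265.5627 mL ÷ 12.26961 mL/hr = 21.64394 hr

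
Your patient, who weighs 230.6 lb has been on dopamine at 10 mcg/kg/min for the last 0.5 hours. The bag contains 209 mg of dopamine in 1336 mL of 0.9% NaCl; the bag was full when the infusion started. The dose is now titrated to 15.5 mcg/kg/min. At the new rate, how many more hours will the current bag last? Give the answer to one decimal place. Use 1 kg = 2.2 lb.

1.8 hours

Initial rate:
Weight = 230.6 lb ÷ 2.2 lb/kg = 104.8182 kg
Dose = 10 mcg/kg/min × 104.8182 kg = 1048.182 mcg/min
1048.182 mcg/min × 60 min/hr = 62890.91 mcg/hr
Concentration = 209 mg ÷ 1336 mL = 0.1564371 mg/mL = 156.4371 mcg/mL
Rate = 62890.91 mcg/hr ÷ 156.4371 mcg/mL = 402.0204 mL/hr
Volume infused so far = 402.0204 mL/hr × 0.5 hr = 201.0102 mL
Volume remaining = 1336 − 201.0102 = 1134.99 mL
New rate:
Dose = 15.5 mcg/kg/min × 104.8182 kg = 1624.682 mcg/min
1624.682 mcg/min × 60 min/hr = 97480.91 mcg/hr
Rate = 97480.91 mcg/hr ÷ 156.4371 mcg/mL = 623.1316 mL/hr
Time remaining = 1134.99 mL ÷ 623.1316 mL/hr = 1.821429 hr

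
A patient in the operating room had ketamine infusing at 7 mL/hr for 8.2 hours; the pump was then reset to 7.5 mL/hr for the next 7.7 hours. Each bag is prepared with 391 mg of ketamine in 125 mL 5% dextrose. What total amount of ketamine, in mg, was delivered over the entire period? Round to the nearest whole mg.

360 mg

Concentration = 391 mg ÷ 125 mL = 3.128 mg/mL
Stage 1: 7 mL/hr × 8.2 hr = 57.4 mL → 57.4 mL × 3.128 mg/mL = 179.5472 mg
Stage 2: 7.5 mL/hr × 7.7 hr = 57.75 mL → 57.75 mL × 3.128 mg/mL = 180.642 mg
Total = 179.5472 + 180.642 = 360.1892 mg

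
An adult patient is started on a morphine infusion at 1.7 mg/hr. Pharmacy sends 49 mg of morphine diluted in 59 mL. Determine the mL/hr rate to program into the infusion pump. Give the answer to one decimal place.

Concentration = 49 mg ÷ 59 mL = 0.8305085 mg/mL
Rate = 1.7 mg/hr ÷ 0.8305085 mg/mL = 2.046939 mL/hr

2.0 mL/hr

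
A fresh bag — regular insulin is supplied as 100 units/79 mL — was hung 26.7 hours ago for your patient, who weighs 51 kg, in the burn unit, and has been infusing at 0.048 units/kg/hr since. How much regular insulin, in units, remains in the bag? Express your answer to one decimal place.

34.6 units

Dose = 0.048 units/kg/hr × 51 kg = 2.448 units/hr
Concentration = 100 units ÷ 79 mL = 1.265823 units/mL
Rate = 2.448 units/hr ÷ 1.265823 units/mL = 1.93392 mL/hr
Volume infused = 1.93392 mL/hr × 26.7 hr = 51.63566 mL
Volume remaining = 79 − 51.63566 = 27.36434 mL
Drug remaining = 27.36434 mL × 1.265823 units/mL = 34.6384 units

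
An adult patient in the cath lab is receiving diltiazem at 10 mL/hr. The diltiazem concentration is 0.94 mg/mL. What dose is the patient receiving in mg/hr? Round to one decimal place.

Drug rate = 10 mL/hr × 0.94 mg/mL = 9.4 mg/hr

9.4 mg/hr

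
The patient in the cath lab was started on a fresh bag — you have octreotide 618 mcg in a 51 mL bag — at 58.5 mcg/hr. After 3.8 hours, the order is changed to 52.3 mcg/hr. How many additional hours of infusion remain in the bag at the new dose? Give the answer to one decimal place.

7.6 hours

Initial rate:
Concentration = 618 mcg ÷ 51 mL = 12.11765 mcg/mL
Rate = 58.5 mcg/hr ÷ 12.11765 mcg/mL = 4.82767 mL/hr
Volume infused so far = 4.82767 mL/hr × 3.8 hr = 18.34515 mL
Volume remaining = 51 − 18.34515 = 32.65485 mL
New rate:
Rate = 52.3 mcg/hr ÷ 12.11765 mcg/mL = 4.316019 mL/hr
Time remaining = 32.65485 mL ÷ 4.316019 mL/hr = 7.565966 hr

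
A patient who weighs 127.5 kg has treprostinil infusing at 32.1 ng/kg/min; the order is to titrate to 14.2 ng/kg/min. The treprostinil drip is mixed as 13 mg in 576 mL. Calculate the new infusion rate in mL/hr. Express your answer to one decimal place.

4.8 mL/hr

Dose = 14.2 ng/kg/min × 127.5 kg = 1810.5 ng/min
1810.5 ng/min × 60 min/hr = 108630 ng/hr
Concentration = 13 mg ÷ 576 mL = 0.02256944 mg/mL = 22569.44 ng/mL
Rate = 108630 ng/hr ÷ 22569.44 ng/mL = 4.813145 mL/hr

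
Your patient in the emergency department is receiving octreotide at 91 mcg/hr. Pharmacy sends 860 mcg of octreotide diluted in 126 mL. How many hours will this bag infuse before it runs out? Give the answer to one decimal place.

Concentration = 860 mcg ÷ 126 mL = 6.825397 mcg/mL
Rate = 91 mcg/hr ÷ 6.825397 mcg/mL = 13.33256 mL/hr
Duration = 126 mL ÷ 13.33256 mL/hr = 9.450549 hr

9.5 hours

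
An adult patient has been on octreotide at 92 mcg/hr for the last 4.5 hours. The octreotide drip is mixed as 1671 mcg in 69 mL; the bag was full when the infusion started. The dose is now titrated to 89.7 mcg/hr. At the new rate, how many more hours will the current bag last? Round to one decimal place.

Initial rate:
Concentration = 1671 mcg ÷ 69 mL = 24.21739 mcg/mL
Rate = 92 mcg/hr ÷ 24.21739 mcg/mL = 3.798923 mL/hr
Volume infused so far = 3.798923 mL/hr × 4.5 hr = 17.09515 mL
Volume remaining = 69 − 17.09515 = 51.90485 mL
New rate:
Rate = 89.7 mcg/hr ÷ 24.21739 mcg/mL = 3.70395 mL/hr
Time remaining = 51.90485 mL ÷ 3.70395 mL/hr = 14.01338 hr

14.0 hours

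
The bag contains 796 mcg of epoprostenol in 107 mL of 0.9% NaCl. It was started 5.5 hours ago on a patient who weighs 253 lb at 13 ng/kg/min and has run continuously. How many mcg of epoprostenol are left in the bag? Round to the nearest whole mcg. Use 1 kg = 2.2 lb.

303 mcg

Weight = 253 lb ÷ 2.2 lb/kg = 115 kg
Dose = 13 ng/kg/min × 115 kg = 1495 ng/min
1495 ng/min × 60 min/hr = 89700 ng/hr
Concentration = 796 mcg ÷ 107 mL = 7.439252 mcg/mL = 7439.252 ng/mL
Rate = 89700 ng/hr ÷ 7439.252 ng/mL = 12.05766 mL/hr
Volume infused = 12.05766 mL/hr × 5.5 hr = 66.31715 mL
Volume remaining = 107 − 66.31715 = 40.68285 mL
Drug remaining = 40.68285 mL × 7439.252 ng/mL = 302650 ng = 302.65 mcg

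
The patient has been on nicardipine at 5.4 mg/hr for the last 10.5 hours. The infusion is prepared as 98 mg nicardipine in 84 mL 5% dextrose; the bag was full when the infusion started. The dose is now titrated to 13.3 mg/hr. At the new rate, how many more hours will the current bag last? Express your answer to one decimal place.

3.1 hours

Initial rate:
Concentration = 98 mg ÷ 84 mL = 1.166667 mg/mL
Rate = 5.4 mg/hr ÷ 1.166667 mg/mL = 4.628571 mL/hr
Volume infused so far = 4.628571 mL/hr × 10.5 hr = 48.6 mL
Volume remaining = 84 − 48.6 = 35.4 mL
New rate:
Rate = 13.3 mg/hr ÷ 1.166667 mg/mL = 11.4 mL/hr
Time remaining = 35.4 mL ÷ 11.4 mL/hr = 3.105263 hr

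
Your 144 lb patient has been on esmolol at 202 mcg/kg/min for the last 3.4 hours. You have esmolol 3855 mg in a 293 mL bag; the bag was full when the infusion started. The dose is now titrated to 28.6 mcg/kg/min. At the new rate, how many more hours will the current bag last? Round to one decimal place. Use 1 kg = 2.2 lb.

Initial rate:
Weight = 144 lb ÷ 2.2 lb/kg = 65.45455 kg
Dose = 202 mcg/kg/min × 65.45455 kg = 13221.82 mcg/min
13221.82 mcg/min × 60 min/hr = 793309.1 mcg/hr
Concentration = 3855 mg ÷ 293 mL = 13.157 mg/mL = 13157 mcg/mL
Rate = 793309.1 mcg/hr ÷ 13157 mcg/mL = 60.29561 mL/hr
Volume infused so far = 60.29561 mL/hr × 3.4 hr = 205.0051 mL
Volume remaining = 293 − 205.0051 = 87.99494 mL
New rate:
Dose = 28.6 mcg/kg/min × 65.45455 kg = 1872 mcg/min
1872 mcg/min × 60 min/hr = 112320 mcg/hr
Rate = 112320 mcg/hr ÷ 13157 mcg/mL = 8.536903 mL/hr
Time remaining = 87.99494 mL ÷ 8.536903 mL/hr = 10.3076 hr

10.3 hours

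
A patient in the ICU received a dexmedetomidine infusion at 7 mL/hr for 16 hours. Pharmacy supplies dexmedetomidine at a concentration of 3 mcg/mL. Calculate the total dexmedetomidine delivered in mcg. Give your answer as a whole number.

336 mcg

Drug rate = 7 mL/hr × 3 mcg/mL = 21 mcg/hr
Total = 21 mcg/hr × 16 hr = 336 mcg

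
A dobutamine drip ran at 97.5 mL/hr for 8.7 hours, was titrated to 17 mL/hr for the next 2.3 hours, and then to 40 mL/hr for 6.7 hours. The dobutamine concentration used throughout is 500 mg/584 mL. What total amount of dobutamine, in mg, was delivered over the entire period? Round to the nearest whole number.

Concentration = 500 mg ÷ 584 mL = 0.8561644 mg/mL
Stage 1: 97.5 mL/hr × 8.7 hr = 848.25 mL → 848.25 mL × 0.8561644 mg/mL = 726.2414 mg
Stage 2: 17 mL/hr × 2.3 hr = 39.1 mL → 39.1 mL × 0.8561644 mg/mL = 33.47603 mg
Stage 3: 40 mL/hr × 6.7 hr = 268 mL → 268 mL × 0.8561644 mg/mL = 229.4521 mg
Total = 726.2414 + 33.47603 + 229.4521 = 989.1695 mg

989 mg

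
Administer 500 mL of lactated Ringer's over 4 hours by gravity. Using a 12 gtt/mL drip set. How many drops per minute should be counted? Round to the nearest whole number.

500 mL ÷ (4 hr × 60 = 240 min) = 2.083333 mL/min
2.083333 mL/min × 12 gtt/mL = 25 gtt/min

25 gtt/min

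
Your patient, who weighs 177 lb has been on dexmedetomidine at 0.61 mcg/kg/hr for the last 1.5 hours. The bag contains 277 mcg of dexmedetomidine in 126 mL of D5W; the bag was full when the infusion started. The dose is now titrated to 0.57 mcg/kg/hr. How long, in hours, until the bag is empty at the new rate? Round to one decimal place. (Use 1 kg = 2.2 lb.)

4.4 hours

Initial rate:
Weight = 177 lb ÷ 2.2 lb/kg = 80.45455 kg
Dose = 0.61 mcg/kg/hr × 80.45455 kg = 49.07727 mcg/hr
Concentration = 277 mcg ÷ 126 mL = 2.198413 mcg/mL
Rate = 49.07727 mcg/hr ÷ 2.198413 mcg/mL = 22.32396 mL/hr
Volume infused so far = 22.32396 mL/hr × 1.5 hr = 33.48594 mL
Volume remaining = 126 − 33.48594 = 92.51406 mL
New rate:
Dose = 0.57 mcg/kg/hr × 80.45455 kg = 45.85909 mcg/hr
Rate = 45.85909 mcg/hr ÷ 2.198413 mcg/mL = 20.86009 mL/hr
Time remaining = 92.51406 mL ÷ 20.86009 mL/hr = 4.434979 hr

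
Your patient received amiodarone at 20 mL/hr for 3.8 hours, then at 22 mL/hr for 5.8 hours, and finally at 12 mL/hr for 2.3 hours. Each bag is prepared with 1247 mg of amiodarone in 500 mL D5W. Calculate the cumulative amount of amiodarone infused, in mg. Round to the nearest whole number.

Concentration = 1247 mg ÷ 500 mL = 2.494 mg/mL
Stage 1: 20 mL/hr × 3.8 hr = 76 mL → 76 mL × 2.494 mg/mL = 189.544 mg
Stage 2: 22 mL/hr × 5.8 hr = 127.6 mL → 127.6 mL × 2.494 mg/mL = 318.2344 mg
Stage 3: 12 mL/hr × 2.3 hr = 27.6 mL → 27.6 mL × 2.494 mg/mL = 68.8344 mg
Total = 189.544 + 318.2344 + 68.8344 = 576.6128 mg

577 mg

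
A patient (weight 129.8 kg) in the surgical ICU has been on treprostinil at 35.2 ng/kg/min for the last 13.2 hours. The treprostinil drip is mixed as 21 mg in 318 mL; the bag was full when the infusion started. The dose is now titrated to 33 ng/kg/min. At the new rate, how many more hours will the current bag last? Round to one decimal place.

Initial rate:
Dose = 35.2 ng/kg/min × 129.8 kg = 4568.96 ng/min
4568.96 ng/min × 60 min/hr = 274137.6 ng/hr
Concentration = 21 mg ÷ 318 mL = 0.06603774 mg/mL = 66037.74 ng/mL
Rate = 274137.6 ng/hr ÷ 66037.74 ng/mL = 4.151227 mL/hr
Volume infused so far = 4.151227 mL/hr × 13.2 hr = 54.79619 mL
Volume remaining = 318 − 54.79619 = 263.2038 mL
New rate:
Dose = 33 ng/kg/min × 129.8 kg = 4283.4 ng/min
4283.4 ng/min × 60 min/hr = 257004 ng/hr
Rate = 257004 ng/hr ÷ 66037.74 ng/mL = 3.891775 mL/hr
Time remaining = 263.2038 mL ÷ 3.891775 mL/hr = 67.63079 hr

67.6 hours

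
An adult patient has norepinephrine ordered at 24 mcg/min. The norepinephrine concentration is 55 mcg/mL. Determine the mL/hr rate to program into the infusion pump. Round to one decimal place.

26.2 mL/hr

24 mcg/min × 60 min/hr = 1440 mcg/hr
Rate = 1440 mcg/hr ÷ 55 mcg/mL = 26.18182 mL/hr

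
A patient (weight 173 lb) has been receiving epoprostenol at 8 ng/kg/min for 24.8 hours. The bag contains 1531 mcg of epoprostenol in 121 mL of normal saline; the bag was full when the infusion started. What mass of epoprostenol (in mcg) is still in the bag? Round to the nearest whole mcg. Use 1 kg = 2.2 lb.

Weight = 173 lb ÷ 2.2 lb/kg = 78.63636 kg
Dose = 8 ng/kg/min × 78.63636 kg = 629.0909 ng/min
629.0909 ng/min × 60 min/hr = 37745.45 ng/hr
Concentration = 1531 mcg ÷ 121 mL = 12.65289 mcg/mL = 12652.89 ng/mL
Rate = 37745.45 ng/hr ÷ 12652.89 ng/mL = 2.983148 mL/hr
Volume infused = 2.983148 mL/hr × 24.8 hr = 73.98208 mL
Volume remaining = 121 − 73.98208 = 47.01792 mL
Drug remaining = 47.01792 mL × 12652.89 ng/mL = 594912.7 ng = 594.9127 mcg

595 mcg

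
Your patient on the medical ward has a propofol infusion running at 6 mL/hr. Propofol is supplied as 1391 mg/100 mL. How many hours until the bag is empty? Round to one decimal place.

16.7 hours

Duration = 100 mL ÷ 6 mL/hr = 16.66667 hr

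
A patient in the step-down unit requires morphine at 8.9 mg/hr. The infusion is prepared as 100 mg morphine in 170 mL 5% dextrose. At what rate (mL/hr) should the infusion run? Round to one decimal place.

Concentration = 100 mg ÷ 170 mL = 0.5882353 mg/mL
Rate = 8.9 mg/hr ÷ 0.5882353 mg/mL = 15.13 mL/hr

15.1 mL/hr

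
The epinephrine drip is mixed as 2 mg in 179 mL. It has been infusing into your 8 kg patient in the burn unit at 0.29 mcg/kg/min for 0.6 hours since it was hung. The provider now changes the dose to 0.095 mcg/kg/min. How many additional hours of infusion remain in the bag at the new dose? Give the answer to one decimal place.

Initial rate:
Dose = 0.29 mcg/kg/min × 8 kg = 2.32 mcg/min
2.32 mcg/min × 60 min/hr = 139.2 mcg/hr
Concentration = 2 mg ÷ 179 mL = 0.01117318 mg/mL = 11.17318 mcg/mL
Rate = 139.2 mcg/hr ÷ 11.17318 mcg/mL = 12.4584 mL/hr
Volume infused so far = 12.4584 mL/hr × 0.6 hr = 7.47504 mL
Volume remaining = 179 − 7.47504 = 171.525 mL
New rate:
Dose = 0.095 mcg/kg/min × 8 kg = 0.76 mcg/min
0.76 mcg/min × 60 min/hr = 45.6 mcg/hr
Rate = 45.6 mcg/hr ÷ 11.17318 mcg/mL = 4.0812 mL/hr
Time remaining = 171.525 mL ÷ 4.0812 mL/hr = 42.02807 hr

42.0 hours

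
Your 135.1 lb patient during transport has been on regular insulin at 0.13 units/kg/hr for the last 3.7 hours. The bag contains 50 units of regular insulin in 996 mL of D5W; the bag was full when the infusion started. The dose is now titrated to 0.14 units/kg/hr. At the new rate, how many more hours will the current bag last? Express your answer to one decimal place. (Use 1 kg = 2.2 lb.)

2.4 hours

Initial rate:
Weight = 135.1 lb ÷ 2.2 lb/kg = 61.40909 kg
Dose = 0.13 units/kg/hr × 61.40909 kg = 7.983182 units/hr
Concentration = 50 units ÷ 996 mL = 0.0502008 units/mL
Rate = 7.983182 units/hr ÷ 0.0502008 units/mL = 159.025 mL/hr
Volume infused so far = 159.025 mL/hr × 3.7 hr = 588.3924 mL
Volume remaining = 996 − 588.3924 = 407.6076 mL
New rate:
Dose = 0.14 units/kg/hr × 61.40909 kg = 8.597273 units/hr
Rate = 8.597273 units/hr ÷ 0.0502008 units/mL = 171.2577 mL/hr
Time remaining = 407.6076 mL ÷ 171.2577 mL/hr = 2.380084 hr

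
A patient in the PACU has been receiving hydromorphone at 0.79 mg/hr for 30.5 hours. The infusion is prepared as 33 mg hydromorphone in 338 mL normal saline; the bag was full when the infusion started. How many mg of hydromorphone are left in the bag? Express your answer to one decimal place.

8.9 mg

Concentration = 33 mg ÷ 338 mL = 0.09763314 mg/mL
Rate = 0.79 mg/hr ÷ 0.09763314 mg/mL = 8.091515 mL/hr
Volume infused = 8.091515 mL/hr × 30.5 hr = 246.7912 mL
Volume remaining = 338 − 246.7912 = 91.20879 mL
Drug remaining = 91.20879 mL × 0.09763314 mg/mL = 8.905 mg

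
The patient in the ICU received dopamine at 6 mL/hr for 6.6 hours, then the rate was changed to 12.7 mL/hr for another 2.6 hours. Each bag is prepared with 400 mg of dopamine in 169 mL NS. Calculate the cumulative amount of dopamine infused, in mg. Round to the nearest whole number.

172 mg

Concentration = 400 mg ÷ 169 mL = 2.366864 mg/mL
Stage 1: 6 mL/hr × 6.6 hr = 39.6 mL → 39.6 mL × 2.366864 mg/mL = 93.72781 mg
Stage 2: 12.7 mL/hr × 2.6 hr = 33.02 mL → 33.02 mL × 2.366864 mg/mL = 78.15385 mg
Total = 93.72781 + 78.15385 = 171.8817 mg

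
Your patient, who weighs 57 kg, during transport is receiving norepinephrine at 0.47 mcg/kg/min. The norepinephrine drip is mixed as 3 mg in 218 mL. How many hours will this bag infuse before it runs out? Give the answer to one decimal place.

1.9 hours

Dose = 0.47 mcg/kg/min × 57 kg = 26.79 mcg/min
26.79 mcg/min × 60 min/hr = 1607.4 mcg/hr
Concentration = 3 mg ÷ 218 mL = 0.01376147 mg/mL = 13.76147 mcg/mL
Rate = 1607.4 mcg/hr ÷ 13.76147 mcg/mL = 116.8044 mL/hr
Duration = 218 mL ÷ 116.8044 mL/hr = 1.866368 hr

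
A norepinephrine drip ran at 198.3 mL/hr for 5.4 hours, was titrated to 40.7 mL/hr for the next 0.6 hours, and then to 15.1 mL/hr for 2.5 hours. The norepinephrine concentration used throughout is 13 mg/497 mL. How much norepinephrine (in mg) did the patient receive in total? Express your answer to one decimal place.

29.6 mg

Concentration = 13 mg ÷ 497 mL = 0.02615694 mg/mL
Stage 1: 198.3 mL/hr × 5.4 hr = 1070.82 mL → 1070.82 mL × 0.02615694 mg/mL = 28.00938 mg
Stage 2: 40.7 mL/hr × 0.6 hr = 24.42 mL → 24.42 mL × 0.02615694 mg/mL = 0.6387525 mg
Stage 3: 15.1 mL/hr × 2.5 hr = 37.75 mL → 37.75 mL × 0.02615694 mg/mL = 0.9874245 mg
Total = 28.00938 + 0.6387525 + 0.9874245 = 29.63555 mg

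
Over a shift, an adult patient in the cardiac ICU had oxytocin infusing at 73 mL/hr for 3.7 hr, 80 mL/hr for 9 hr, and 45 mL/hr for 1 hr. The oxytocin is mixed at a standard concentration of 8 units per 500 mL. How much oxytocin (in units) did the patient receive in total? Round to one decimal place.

Concentration = 8 units ÷ 500 mL = 0.016 units/mL
Stage 1: 73 mL/hr × 3.7 hr = 270.1 mL → 270.1 mL × 0.016 units/mL = 4.3216 units
Stage 2: 80 mL/hr × 9 hr = 720 mL → 720 mL × 0.016 units/mL = 11.52 units
Stage 3: 45 mL/hr × 1 hr = 45 mL → 45 mL × 0.016 units/mL = 0.72 units
Total = 4.3216 + 11.52 + 0.72 = 16.5616 units

16.6 units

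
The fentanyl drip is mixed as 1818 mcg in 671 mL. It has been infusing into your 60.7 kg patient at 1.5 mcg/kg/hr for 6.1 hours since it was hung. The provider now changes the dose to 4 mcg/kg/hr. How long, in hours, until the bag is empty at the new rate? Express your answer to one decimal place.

Initial rate:
Dose = 1.5 mcg/kg/hr × 60.7 kg = 91.05 mcg/hr
Concentration = 1818 mcg ÷ 671 mL = 2.709389 mcg/mL
Rate = 91.05 mcg/hr ÷ 2.709389 mcg/mL = 33.60536 mL/hr
Volume infused so far = 33.60536 mL/hr × 6.1 hr = 204.9927 mL
Volume remaining = 671 − 204.9927 = 466.0073 mL
New rate:
Dose = 4 mcg/kg/hr × 60.7 kg = 242.8 mcg/hr
Rate = 242.8 mcg/hr ÷ 2.709389 mcg/mL = 89.6143 mL/hr
Time remaining = 466.0073 mL ÷ 89.6143 mL/hr = 5.200144 hr

5.2 hours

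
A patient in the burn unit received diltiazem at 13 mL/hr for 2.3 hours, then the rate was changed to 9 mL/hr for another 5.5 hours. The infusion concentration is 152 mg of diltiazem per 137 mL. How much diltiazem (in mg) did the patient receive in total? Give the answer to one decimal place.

Concentration = 152 mg ÷ 137 mL = 1.109489 mg/mL
Stage 1: 13 mL/hr × 2.3 hr = 29.9 mL → 29.9 mL × 1.109489 mg/mL = 33.17372 mg
Stage 2: 9 mL/hr × 5.5 hr = 49.5 mL → 49.5 mL × 1.109489 mg/mL = 54.91971 mg
Total = 33.17372 + 54.91971 = 88.09343 mg

88.1 mg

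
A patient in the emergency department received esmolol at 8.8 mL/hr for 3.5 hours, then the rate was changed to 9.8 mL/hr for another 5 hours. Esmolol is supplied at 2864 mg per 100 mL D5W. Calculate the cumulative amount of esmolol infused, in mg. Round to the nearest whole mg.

Concentration = 2864 mg ÷ 100 mL = 28.64 mg/mL
Stage 1: 8.8 mL/hr × 3.5 hr = 30.8 mL → 30.8 mL × 28.64 mg/mL = 882.112 mg
Stage 2: 9.8 mL/hr × 5 hr = 49 mL → 49 mL × 28.64 mg/mL = 1403.36 mg
Total = 882.112 + 1403.36 = 2285.472 mg

2285 mg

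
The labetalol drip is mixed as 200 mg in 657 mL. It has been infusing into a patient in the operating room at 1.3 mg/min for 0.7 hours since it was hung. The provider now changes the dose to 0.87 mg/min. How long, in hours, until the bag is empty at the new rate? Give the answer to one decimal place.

Initial rate:
1.3 mg/min × 60 min/hr = 78 mg/hr
Concentration = 200 mg ÷ 657 mL = 0.304414 mg/mL
Rate = 78 mg/hr ÷ 0.304414 mg/mL = 256.23 mL/hr
Volume infused so far = 256.23 mL/hr × 0.7 hr = 179.361 mL
Volume remaining = 657 − 179.361 = 477.639 mL
New rate:
0.87 mg/min × 60 min/hr = 52.2 mg/hr
Rate = 52.2 mg/hr ÷ 0.304414 mg/mL = 171.477 mL/hr
Time remaining = 477.639 mL ÷ 171.477 mL/hr = 2.785441 hr

2.8 hours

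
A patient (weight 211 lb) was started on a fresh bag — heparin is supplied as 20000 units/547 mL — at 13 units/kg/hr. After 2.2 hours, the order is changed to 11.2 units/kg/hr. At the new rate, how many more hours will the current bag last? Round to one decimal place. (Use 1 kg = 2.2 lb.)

16.1 hours

Initial rate:
Weight = 211 lb ÷ 2.2 lb/kg = 95.90909 kg
Dose = 13 units/kg/hr × 95.90909 kg = 1246.818 units/hr
Concentration = 20000 units ÷ 547 mL = 36.56307 units/mL
Rate = 1246.818 units/hr ÷ 36.56307 units/mL = 34.10048 mL/hr
Volume infused so far = 34.10048 mL/hr × 2.2 hr = 75.02105 mL
Volume remaining = 547 − 75.02105 = 471.9789 mL
New rate:
Dose = 11.2 units/kg/hr × 95.90909 kg = 1074.182 units/hr
Rate = 1074.182 units/hr ÷ 36.56307 units/mL = 29.37887 mL/hr
Time remaining = 471.9789 mL ÷ 29.37887 mL/hr = 16.06525 hr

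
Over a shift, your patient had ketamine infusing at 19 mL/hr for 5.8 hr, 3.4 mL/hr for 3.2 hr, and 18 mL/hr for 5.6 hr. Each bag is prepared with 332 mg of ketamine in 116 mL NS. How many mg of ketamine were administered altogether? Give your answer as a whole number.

Concentration = 332 mg ÷ 116 mL = 2.862069 mg/mL
Stage 1: 19 mL/hr × 5.8 hr = 110.2 mL → 110.2 mL × 2.862069 mg/mL = 315.4 mg
Stage 2: 3.4 mL/hr × 3.2 hr = 10.88 mL → 10.88 mL × 2.862069 mg/mL = 31.13931 mg
Stage 3: 18 mL/hr × 5.6 hr = 100.8 mL → 100.8 mL × 2.862069 mg/mL = 288.4966 mg
Total = 315.4 + 31.13931 + 288.4966 = 635.0359 mg

635 mg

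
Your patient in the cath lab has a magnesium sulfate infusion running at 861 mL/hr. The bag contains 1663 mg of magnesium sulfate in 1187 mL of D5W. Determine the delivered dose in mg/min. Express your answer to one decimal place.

20.1 mg/min

Concentration = 1663 mg ÷ 1187 mL = 1.401011 mg/mL
Drug rate = 861 mL/hr × 1.401011 mg/mL = 1206.27 mg/hr
1206.27 mg/hr ÷ 60 min/hr = 20.10451 mg/min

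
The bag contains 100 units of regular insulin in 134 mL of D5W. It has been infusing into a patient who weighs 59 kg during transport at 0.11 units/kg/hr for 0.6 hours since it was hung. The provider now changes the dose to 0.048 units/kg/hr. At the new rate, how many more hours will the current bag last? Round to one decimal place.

33.9 hours

Initial rate:
Dose = 0.11 units/kg/hr × 59 kg = 6.49 units/hr
Concentration = 100 units ÷ 134 mL = 0.7462687 units/mL
Rate = 6.49 units/hr ÷ 0.7462687 units/mL = 8.6966 mL/hr
Volume infused so far = 8.6966 mL/hr × 0.6 hr = 5.21796 mL
Volume remaining = 134 − 5.21796 = 128.782 mL
New rate:
Dose = 0.048 units/kg/hr × 59 kg = 2.832 units/hr
Rate = 2.832 units/hr ÷ 0.7462687 units/mL = 3.79488 mL/hr
Time remaining = 128.782 mL ÷ 3.79488 mL/hr = 33.93573 hr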